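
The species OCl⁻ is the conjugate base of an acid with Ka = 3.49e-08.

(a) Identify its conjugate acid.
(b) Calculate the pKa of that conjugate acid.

(a) The conjugate acid is formed by adding one H⁺ to OCl⁻, giving HOCl. (b) pKa = -log(Ka) = -log(3.49e-08) = 7.46.

Conjugate acid: HOCl; pK_a = 7.46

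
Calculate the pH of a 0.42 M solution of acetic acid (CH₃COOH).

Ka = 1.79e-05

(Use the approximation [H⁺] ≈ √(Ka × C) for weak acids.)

[H⁺] = √(Ka × C) = √(1.79e-05 × 0.42) = 2.7419e-03. pH = -log(2.7419e-03)

pH = 2.56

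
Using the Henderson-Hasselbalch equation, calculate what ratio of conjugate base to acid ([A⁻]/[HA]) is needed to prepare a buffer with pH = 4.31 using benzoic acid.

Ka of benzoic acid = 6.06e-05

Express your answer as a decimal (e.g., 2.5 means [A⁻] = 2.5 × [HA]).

pKa = -log(6.06e-05) = 4.2175. pH = pKa + log([A⁻]/[HA]), so log([A⁻]/[HA]) = pH − pKa = 4.31 − 4.2175 = 0.0925. [A⁻]/[HA] = 10^(0.0925) = 1.24

[A⁻]/[HA] = 1.24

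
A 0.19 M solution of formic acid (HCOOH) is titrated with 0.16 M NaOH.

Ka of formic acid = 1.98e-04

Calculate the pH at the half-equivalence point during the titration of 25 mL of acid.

At half-equivalence [HA] = [A⁻], so Henderson-Hasselbalch gives pH = pKa = -log(1.98e-04) = 3.70.

pH = pKa = 3.70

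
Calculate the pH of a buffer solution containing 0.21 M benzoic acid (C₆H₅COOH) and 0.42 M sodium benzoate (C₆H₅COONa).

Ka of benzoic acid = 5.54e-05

pKa = -log(5.54e-05) = 4.26. pH = pKa + log([A⁻]/[HA]) = 4.26 + log(0.42/0.21)

pH = 4.56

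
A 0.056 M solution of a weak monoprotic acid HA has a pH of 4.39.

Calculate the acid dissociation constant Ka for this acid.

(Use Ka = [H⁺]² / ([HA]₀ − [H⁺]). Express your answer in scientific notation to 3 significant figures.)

[H⁺] = 10^(−pH) = 10^(−4.39) = 4.074e-05 M. For HA ⇌ H⁺ + A⁻, Ka = [H⁺][A⁻]/[HA] = [H⁺]² / ([HA]₀ − [H⁺]) = (4.074e-05)² / (0.056 − 4.074e-05) = 2.97e-08.

K_a = 2.97e-08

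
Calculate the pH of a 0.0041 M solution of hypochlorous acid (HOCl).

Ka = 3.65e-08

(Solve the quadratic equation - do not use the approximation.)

x² + Ka×x - Ka×C = 0. Using quadratic formula: [H⁺] = 1.2215e-05

pH = 4.91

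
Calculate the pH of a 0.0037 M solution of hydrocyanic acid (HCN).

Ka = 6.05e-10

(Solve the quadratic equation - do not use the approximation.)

x² + Ka×x - Ka×C = 0. Using quadratic formula: [H⁺] = 1.4959e-06

pH = 5.83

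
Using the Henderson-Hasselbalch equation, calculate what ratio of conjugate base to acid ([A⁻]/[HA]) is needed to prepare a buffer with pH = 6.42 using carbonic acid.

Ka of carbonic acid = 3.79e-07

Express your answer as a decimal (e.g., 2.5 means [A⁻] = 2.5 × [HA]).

pKa = -log(3.79e-07) = 6.4214. pH = pKa + log([A⁻]/[HA]), so log([A⁻]/[HA]) = pH − pKa = 6.42 − 6.4214 = -0.0014. [A⁻]/[HA] = 10^(-0.0014) = 0.997

[A⁻]/[HA] = 0.997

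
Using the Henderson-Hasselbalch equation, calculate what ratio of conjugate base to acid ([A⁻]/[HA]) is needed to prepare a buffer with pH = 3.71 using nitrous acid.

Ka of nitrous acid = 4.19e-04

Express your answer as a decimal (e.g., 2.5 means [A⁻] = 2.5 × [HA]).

pKa = -log(4.19e-04) = 3.3778. pH = pKa + log([A⁻]/[HA]), so log([A⁻]/[HA]) = pH − pKa = 3.71 − 3.3778 = 0.3322. [A⁻]/[HA] = 10^(0.3322) = 2.15

[A⁻]/[HA] = 2.15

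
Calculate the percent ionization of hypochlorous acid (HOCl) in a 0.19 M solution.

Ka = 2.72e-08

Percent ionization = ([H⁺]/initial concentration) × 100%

Using Ka equilibrium: x² + Ka×x - Ka×C = 0. Solving: [H⁺] = 7.1875e-05. Percent = (7.1875e-05/0.19) × 100

Percent ionization = 0.0378%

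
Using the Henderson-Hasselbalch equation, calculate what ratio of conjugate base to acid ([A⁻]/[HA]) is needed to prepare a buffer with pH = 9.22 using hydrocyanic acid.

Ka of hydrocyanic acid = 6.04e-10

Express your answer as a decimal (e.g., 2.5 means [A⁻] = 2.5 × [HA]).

pKa = -log(6.04e-10) = 9.2190. pH = pKa + log([A⁻]/[HA]), so log([A⁻]/[HA]) = pH − pKa = 9.22 − 9.2190 = 0.0010. [A⁻]/[HA] = 10^(0.0010) = 1.00

[A⁻]/[HA] = 1.00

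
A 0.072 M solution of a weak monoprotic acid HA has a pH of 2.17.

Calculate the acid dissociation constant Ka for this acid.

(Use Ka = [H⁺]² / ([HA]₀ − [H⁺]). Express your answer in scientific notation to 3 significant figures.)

[H⁺] = 10^(−pH) = 10^(−2.17) = 6.761e-03 M. For HA ⇌ H⁺ + A⁻, Ka = [H⁺][A⁻]/[HA] = [H⁺]² / ([HA]₀ − [H⁺]) = (6.761e-03)² / (0.072 − 6.761e-03) = 7.01e-04.

K_a = 7.01e-04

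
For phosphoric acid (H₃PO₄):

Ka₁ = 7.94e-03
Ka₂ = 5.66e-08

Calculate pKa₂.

pKa₂ = -log(Ka₂) = -log(5.66e-08) = 7.25.

pK_{a2} = 7.25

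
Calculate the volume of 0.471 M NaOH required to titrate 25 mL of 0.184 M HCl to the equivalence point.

At equivalence: moles acid = moles base. moles HCl = 0.184 × 25/1000 = 0.0046 mol. V_base = moles / 0.471 × 1000 = 9.8 mL.

V_{base} = 9.8 mL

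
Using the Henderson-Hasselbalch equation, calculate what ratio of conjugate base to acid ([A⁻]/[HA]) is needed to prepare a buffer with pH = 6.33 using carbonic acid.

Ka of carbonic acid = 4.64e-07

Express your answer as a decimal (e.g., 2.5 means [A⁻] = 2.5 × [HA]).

pKa = -log(4.64e-07) = 6.3335. pH = pKa + log([A⁻]/[HA]), so log([A⁻]/[HA]) = pH − pKa = 6.33 − 6.3335 = -0.0035. [A⁻]/[HA] = 10^(-0.0035) = 0.992

[A⁻]/[HA] = 0.992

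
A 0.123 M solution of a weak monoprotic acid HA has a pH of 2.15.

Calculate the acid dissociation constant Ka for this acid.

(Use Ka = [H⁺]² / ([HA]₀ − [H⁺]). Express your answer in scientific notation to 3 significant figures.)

[H⁺] = 10^(−pH) = 10^(−2.15) = 7.079e-03 M. For HA ⇌ H⁺ + A⁻, Ka = [H⁺][A⁻]/[HA] = [H⁺]² / ([HA]₀ − [H⁺]) = (7.079e-03)² / (0.123 − 7.079e-03) = 4.32e-04.

K_a = 4.32e-04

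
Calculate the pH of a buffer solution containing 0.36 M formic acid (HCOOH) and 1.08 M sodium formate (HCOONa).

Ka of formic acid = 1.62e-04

pKa = -log(1.62e-04) = 3.79. pH = pKa + log([A⁻]/[HA]) = 3.79 + log(1.08/0.36)

pH = 4.27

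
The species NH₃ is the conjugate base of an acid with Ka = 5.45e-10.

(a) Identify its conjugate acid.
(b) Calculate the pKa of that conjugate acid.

(a) The conjugate acid is formed by adding one H⁺ to NH₃, giving NH₄⁺. (b) pKa = -log(Ka) = -log(5.45e-10) = 9.26.

Conjugate acid: NH₄⁺; pK_a = 9.26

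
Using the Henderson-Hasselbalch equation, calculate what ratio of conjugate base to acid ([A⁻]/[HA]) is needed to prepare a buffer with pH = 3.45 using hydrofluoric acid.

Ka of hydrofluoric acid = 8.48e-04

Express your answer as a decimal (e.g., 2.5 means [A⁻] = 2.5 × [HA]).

pKa = -log(8.48e-04) = 3.0716. pH = pKa + log([A⁻]/[HA]), so log([A⁻]/[HA]) = pH − pKa = 3.45 − 3.0716 = 0.3784. [A⁻]/[HA] = 10^(0.3784) = 2.39

[A⁻]/[HA] = 2.39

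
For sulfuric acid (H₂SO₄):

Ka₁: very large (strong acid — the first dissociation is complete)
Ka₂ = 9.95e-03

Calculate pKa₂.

pKa₂ = -log(Ka₂) = -log(9.95e-03) = 2.00.

pK_{a2} = 2.00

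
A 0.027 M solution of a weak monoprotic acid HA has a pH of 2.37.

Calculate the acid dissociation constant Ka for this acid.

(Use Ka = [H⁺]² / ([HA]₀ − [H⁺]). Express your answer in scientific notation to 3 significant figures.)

[H⁺] = 10^(−pH) = 10^(−2.37) = 4.266e-03 M. For HA ⇌ H⁺ + A⁻, Ka = [H⁺][A⁻]/[HA] = [H⁺]² / ([HA]₀ − [H⁺]) = (4.266e-03)² / (0.027 − 4.266e-03) = 8.00e-04.

K_a = 8.00e-04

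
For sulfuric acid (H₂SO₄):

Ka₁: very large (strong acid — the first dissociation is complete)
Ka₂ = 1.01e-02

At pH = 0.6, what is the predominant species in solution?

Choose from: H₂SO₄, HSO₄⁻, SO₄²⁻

The first dissociation is complete, so H₂SO₄ itself is never the predominant species in water; pKa₂ = -log(1.01e-02) = 2.00. For a polyprotic acid the predominant species crosses at each pKa: below pKa_n the protonated form dominates, above it the deprotonated form does. At pH = 0.6, the predominant species is HSO₄⁻.

HSO₄⁻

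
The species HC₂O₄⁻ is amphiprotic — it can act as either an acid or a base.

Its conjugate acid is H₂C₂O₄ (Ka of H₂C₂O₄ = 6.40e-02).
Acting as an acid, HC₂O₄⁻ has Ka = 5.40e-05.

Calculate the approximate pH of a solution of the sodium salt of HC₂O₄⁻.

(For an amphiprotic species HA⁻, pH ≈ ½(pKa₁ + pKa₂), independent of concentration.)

pKa₁ = -log(6.40e-02) = 1.19; pKa₂ = -log(5.40e-05) = 4.27. For an amphiprotic species, pH ≈ ½(pKa₁ + pKa₂) = ½(1.19 + 4.27) = 2.73.

pH = 2.73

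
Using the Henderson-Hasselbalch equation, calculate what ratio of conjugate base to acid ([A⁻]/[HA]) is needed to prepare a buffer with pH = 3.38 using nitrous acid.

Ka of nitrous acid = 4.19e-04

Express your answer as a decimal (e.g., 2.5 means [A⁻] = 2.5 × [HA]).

pKa = -log(4.19e-04) = 3.3778. pH = pKa + log([A⁻]/[HA]), so log([A⁻]/[HA]) = pH − pKa = 3.38 − 3.3778 = 0.0022. [A⁻]/[HA] = 10^(0.0022) = 1.01

[A⁻]/[HA] = 1.01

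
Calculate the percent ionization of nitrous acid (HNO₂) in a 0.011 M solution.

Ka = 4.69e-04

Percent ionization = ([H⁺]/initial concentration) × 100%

Using Ka equilibrium: x² + Ka×x - Ka×C = 0. Solving: [H⁺] = 2.0489e-03. Percent = (2.0489e-03/0.011) × 100

Percent ionization = 18.6%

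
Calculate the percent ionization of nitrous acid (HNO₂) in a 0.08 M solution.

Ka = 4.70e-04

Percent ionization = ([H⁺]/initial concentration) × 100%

Using Ka equilibrium: x² + Ka×x - Ka×C = 0. Solving: [H⁺] = 5.9014e-03. Percent = (5.9014e-03/0.08) × 100

Percent ionization = 7.38%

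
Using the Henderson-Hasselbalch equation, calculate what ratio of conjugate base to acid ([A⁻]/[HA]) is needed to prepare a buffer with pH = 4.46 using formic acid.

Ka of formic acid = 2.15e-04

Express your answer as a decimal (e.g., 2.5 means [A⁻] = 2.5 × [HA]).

pKa = -log(2.15e-04) = 3.6676. pH = pKa + log([A⁻]/[HA]), so log([A⁻]/[HA]) = pH − pKa = 4.46 − 3.6676 = 0.7924. [A⁻]/[HA] = 10^(0.7924) = 6.20

[A⁻]/[HA] = 6.20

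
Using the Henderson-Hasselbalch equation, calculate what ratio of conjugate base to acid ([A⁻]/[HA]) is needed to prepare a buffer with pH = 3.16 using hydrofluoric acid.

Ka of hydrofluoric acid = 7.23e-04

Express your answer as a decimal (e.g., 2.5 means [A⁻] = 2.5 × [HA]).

pKa = -log(7.23e-04) = 3.1409. pH = pKa + log([A⁻]/[HA]), so log([A⁻]/[HA]) = pH − pKa = 3.16 − 3.1409 = 0.0191. [A⁻]/[HA] = 10^(0.0191) = 1.05

[A⁻]/[HA] = 1.05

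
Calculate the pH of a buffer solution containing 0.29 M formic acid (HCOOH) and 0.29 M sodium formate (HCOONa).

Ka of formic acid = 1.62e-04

pKa = -log(1.62e-04) = 3.79. pH = pKa + log([A⁻]/[HA]) = 3.79 + log(0.29/0.29)

pH = 3.79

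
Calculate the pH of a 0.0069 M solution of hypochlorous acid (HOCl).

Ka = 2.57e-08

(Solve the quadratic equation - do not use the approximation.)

x² + Ka×x - Ka×C = 0. Using quadratic formula: [H⁺] = 1.3304e-05

pH = 4.88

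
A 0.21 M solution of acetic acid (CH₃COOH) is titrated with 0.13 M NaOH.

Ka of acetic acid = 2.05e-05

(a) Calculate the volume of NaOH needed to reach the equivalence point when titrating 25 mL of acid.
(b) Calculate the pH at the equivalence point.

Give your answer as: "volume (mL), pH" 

moles acid = 0.21 × 25/1000 = 0.00525 mol; V_base = moles/0.13 × 1000 = 40.4 mL. At equivalence only the conjugate base is present: [A⁻] = 0.00525/0.065 = 8.0294e-02 M. Kb = Kw/Ka = 4.88e-10; [OH⁻] = √(Kb × [A⁻]) = 6.2584e-06; pOH = 5.20; pH = 14 - pOH = 8.80.

V = 40.4 mL, pH = 8.80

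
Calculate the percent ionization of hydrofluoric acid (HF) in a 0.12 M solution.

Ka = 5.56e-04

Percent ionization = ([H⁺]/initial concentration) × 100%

Using Ka equilibrium: x² + Ka×x - Ka×C = 0. Solving: [H⁺] = 7.8950e-03. Percent = (7.8950e-03/0.12) × 100

Percent ionization = 6.58%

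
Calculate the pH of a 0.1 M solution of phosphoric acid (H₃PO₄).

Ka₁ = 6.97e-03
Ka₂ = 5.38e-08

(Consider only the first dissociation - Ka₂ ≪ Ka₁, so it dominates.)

First dissociation dominates. From Ka₁ = [H⁺][HA⁻]/[H₂A], x² + Ka₁·x − Ka₁·C = 0 with C = 0.1 M and Ka₁ = 6.97e-03. Solving: [H⁺] = (−Ka₁ + √(Ka₁² + 4·Ka₁·C)) / 2 = 2.3145e-02 M. pH = -log(2.3145e-02) = 1.64.

pH = 1.64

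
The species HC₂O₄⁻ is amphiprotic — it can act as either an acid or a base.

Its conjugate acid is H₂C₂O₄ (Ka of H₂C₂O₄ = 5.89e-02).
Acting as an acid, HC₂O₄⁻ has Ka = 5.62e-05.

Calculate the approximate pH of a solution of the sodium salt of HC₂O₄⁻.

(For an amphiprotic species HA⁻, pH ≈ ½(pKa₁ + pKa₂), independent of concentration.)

pKa₁ = -log(5.89e-02) = 1.23; pKa₂ = -log(5.62e-05) = 4.25. For an amphiprotic species, pH ≈ ½(pKa₁ + pKa₂) = ½(1.23 + 4.25) = 2.74.

pH = 2.74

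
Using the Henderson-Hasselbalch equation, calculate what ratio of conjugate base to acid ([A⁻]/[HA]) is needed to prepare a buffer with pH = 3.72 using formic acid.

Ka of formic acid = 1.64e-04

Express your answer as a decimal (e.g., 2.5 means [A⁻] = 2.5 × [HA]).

pKa = -log(1.64e-04) = 3.7852. pH = pKa + log([A⁻]/[HA]), so log([A⁻]/[HA]) = pH − pKa = 3.72 − 3.7852 = -0.0652. [A⁻]/[HA] = 10^(-0.0652) = 0.861

[A⁻]/[HA] = 0.861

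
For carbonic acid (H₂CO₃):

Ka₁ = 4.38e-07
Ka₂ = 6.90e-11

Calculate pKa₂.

pKa₂ = -log(Ka₂) = -log(6.90e-11) = 10.16.

pK_{a2} = 10.16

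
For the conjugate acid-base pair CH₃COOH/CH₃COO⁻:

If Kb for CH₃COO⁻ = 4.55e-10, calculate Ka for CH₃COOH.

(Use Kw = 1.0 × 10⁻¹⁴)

For a conjugate pair Ka × Kb = Kw, so Ka = Kw/Kb = 1.0 × 10⁻¹⁴ / 4.55e-10 = 2.20e-05.

K_a = 2.20e-05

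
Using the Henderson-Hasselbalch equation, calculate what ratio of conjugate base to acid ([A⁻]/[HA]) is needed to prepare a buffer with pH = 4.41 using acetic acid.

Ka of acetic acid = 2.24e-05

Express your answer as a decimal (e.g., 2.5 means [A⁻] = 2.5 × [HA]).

pKa = -log(2.24e-05) = 4.6498. pH = pKa + log([A⁻]/[HA]), so log([A⁻]/[HA]) = pH − pKa = 4.41 − 4.6498 = -0.2398. [A⁻]/[HA] = 10^(-0.2398) = 0.576

[A⁻]/[HA] = 0.576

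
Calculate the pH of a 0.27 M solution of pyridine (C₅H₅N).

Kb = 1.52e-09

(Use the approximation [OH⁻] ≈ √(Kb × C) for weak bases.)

[OH⁻] = √(Kb × C) = √(1.52e-09 × 0.27) = 2.0258e-05. pOH = 4.69, pH = 14 - pOH

pH = 9.31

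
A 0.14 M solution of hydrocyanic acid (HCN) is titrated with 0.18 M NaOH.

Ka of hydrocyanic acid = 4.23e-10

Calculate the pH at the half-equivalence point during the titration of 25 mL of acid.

At half-equivalence [HA] = [A⁻], so Henderson-Hasselbalch gives pH = pKa = -log(4.23e-10) = 9.37.

pH = pKa = 9.37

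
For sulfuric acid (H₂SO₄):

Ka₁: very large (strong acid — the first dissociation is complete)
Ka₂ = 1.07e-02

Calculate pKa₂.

pKa₂ = -log(Ka₂) = -log(1.07e-02) = 1.97.

pK_{a2} = 1.97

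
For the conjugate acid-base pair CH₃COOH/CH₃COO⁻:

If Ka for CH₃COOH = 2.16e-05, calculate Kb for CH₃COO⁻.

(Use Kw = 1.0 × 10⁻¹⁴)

For a conjugate pair Ka × Kb = Kw, so Kb = Kw/Ka = 1.0 × 10⁻¹⁴ / 2.16e-05 = 4.63e-10.

K_b = 4.63e-10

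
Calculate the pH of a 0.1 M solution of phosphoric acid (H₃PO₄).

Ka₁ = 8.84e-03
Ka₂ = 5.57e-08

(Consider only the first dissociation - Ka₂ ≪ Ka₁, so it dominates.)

First dissociation dominates. From Ka₁ = [H⁺][HA⁻]/[H₂A], x² + Ka₁·x − Ka₁·C = 0 with C = 0.1 M and Ka₁ = 8.84e-03. Solving: [H⁺] = (−Ka₁ + √(Ka₁² + 4·Ka₁·C)) / 2 = 2.5639e-02 M. pH = -log(2.5639e-02) = 1.59.

pH = 1.59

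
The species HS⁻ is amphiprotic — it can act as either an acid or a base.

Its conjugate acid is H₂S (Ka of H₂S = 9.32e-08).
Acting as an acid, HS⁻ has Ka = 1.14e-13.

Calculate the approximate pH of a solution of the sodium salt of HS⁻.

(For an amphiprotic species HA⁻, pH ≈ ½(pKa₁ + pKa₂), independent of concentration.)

pKa₁ = -log(9.32e-08) = 7.03; pKa₂ = -log(1.14e-13) = 12.94. For an amphiprotic species, pH ≈ ½(pKa₁ + pKa₂) = ½(7.03 + 12.94) = 9.99.

pH = 9.99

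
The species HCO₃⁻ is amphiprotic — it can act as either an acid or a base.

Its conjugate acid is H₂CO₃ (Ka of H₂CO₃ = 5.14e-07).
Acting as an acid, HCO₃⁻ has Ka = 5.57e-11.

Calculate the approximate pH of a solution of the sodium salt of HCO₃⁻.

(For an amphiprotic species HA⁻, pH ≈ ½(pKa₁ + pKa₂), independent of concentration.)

pKa₁ = -log(5.14e-07) = 6.29; pKa₂ = -log(5.57e-11) = 10.25. For an amphiprotic species, pH ≈ ½(pKa₁ + pKa₂) = ½(6.29 + 10.25) = 8.27.

pH = 8.27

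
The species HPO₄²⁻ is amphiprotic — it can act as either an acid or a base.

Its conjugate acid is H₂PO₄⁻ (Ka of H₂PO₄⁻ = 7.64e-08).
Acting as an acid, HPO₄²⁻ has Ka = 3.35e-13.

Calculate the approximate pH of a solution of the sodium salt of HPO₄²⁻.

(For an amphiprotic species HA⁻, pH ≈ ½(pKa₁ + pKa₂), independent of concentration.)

pKa₁ = -log(7.64e-08) = 7.12; pKa₂ = -log(3.35e-13) = 12.47. For an amphiprotic species, pH ≈ ½(pKa₁ + pKa₂) = ½(7.12 + 12.47) = 9.80.

pH = 9.80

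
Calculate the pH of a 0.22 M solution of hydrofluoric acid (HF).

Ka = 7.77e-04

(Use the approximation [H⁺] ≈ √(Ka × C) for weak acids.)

[H⁺] = √(Ka × C) = √(7.77e-04 × 0.22) = 1.3074e-02. pH = -log(1.3074e-02)

pH = 1.88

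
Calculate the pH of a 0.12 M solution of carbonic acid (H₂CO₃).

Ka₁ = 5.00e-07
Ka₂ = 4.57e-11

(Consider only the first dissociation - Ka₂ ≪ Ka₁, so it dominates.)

First dissociation dominates. From Ka₁ = [H⁺][HA⁻]/[H₂A], x² + Ka₁·x − Ka₁·C = 0 with C = 0.12 M and Ka₁ = 5.00e-07. Solving: [H⁺] = (−Ka₁ + √(Ka₁² + 4·Ka₁·C)) / 2 = 2.4470e-04 M. pH = -log(2.4470e-04) = 3.61.

pH = 3.61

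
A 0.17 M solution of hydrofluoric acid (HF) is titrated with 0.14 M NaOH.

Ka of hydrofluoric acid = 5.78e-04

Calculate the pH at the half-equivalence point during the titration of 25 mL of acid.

At half-equivalence [HA] = [A⁻], so Henderson-Hasselbalch gives pH = pKa = -log(5.78e-04) = 3.24.

pH = pKa = 3.24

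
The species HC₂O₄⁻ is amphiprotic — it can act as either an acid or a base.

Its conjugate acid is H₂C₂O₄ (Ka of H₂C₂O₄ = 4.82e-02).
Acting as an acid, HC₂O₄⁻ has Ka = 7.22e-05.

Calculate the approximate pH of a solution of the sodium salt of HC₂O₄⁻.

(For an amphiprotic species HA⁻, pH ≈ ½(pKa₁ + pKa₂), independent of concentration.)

pKa₁ = -log(4.82e-02) = 1.32; pKa₂ = -log(7.22e-05) = 4.14. For an amphiprotic species, pH ≈ ½(pKa₁ + pKa₂) = ½(1.32 + 4.14) = 2.73.

pH = 2.73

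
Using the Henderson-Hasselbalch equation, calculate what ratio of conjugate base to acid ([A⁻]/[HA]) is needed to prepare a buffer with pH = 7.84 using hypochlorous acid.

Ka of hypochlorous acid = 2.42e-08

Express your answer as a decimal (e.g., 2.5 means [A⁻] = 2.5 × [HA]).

pKa = -log(2.42e-08) = 7.6162. pH = pKa + log([A⁻]/[HA]), so log([A⁻]/[HA]) = pH − pKa = 7.84 − 7.6162 = 0.2238. [A⁻]/[HA] = 10^(0.2238) = 1.67

[A⁻]/[HA] = 1.67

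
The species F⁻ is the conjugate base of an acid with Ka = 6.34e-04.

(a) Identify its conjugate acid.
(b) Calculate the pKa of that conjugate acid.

(a) The conjugate acid is formed by adding one H⁺ to F⁻, giving HF. (b) pKa = -log(Ka) = -log(6.34e-04) = 3.20.

Conjugate acid: HF; pK_a = 3.20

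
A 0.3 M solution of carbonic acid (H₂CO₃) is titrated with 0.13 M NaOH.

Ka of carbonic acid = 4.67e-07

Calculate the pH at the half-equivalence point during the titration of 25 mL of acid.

At half-equivalence [HA] = [A⁻], so Henderson-Hasselbalch gives pH = pKa = -log(4.67e-07) = 6.33.

pH = pKa = 6.33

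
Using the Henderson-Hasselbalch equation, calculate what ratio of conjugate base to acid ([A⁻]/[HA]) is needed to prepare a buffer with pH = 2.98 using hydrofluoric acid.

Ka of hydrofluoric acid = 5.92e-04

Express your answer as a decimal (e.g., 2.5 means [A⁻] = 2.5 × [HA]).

pKa = -log(5.92e-04) = 3.2277. pH = pKa + log([A⁻]/[HA]), so log([A⁻]/[HA]) = pH − pKa = 2.98 − 3.2277 = -0.2477. [A⁻]/[HA] = 10^(-0.2477) = 0.565

[A⁻]/[HA] = 0.565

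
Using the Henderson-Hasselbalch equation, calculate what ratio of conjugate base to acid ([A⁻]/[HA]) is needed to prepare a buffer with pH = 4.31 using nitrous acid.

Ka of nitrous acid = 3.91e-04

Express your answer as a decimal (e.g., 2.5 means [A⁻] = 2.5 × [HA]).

pKa = -log(3.91e-04) = 3.4078. pH = pKa + log([A⁻]/[HA]), so log([A⁻]/[HA]) = pH − pKa = 4.31 − 3.4078 = 0.9022. [A⁻]/[HA] = 10^(0.9022) = 7.98

[A⁻]/[HA] = 7.98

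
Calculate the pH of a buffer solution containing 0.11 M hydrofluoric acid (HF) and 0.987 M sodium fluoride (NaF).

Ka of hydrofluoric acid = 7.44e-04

pKa = -log(7.44e-04) = 3.13. pH = pKa + log([A⁻]/[HA]) = 3.13 + log(0.987/0.11)

pH = 4.08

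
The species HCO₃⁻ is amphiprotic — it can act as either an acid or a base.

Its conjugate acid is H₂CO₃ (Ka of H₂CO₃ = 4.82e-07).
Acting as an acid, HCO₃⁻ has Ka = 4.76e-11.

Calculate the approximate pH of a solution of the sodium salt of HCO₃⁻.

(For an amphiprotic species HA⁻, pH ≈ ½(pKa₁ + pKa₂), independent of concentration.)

pKa₁ = -log(4.82e-07) = 6.32; pKa₂ = -log(4.76e-11) = 10.32. For an amphiprotic species, pH ≈ ½(pKa₁ + pKa₂) = ½(6.32 + 10.32) = 8.32.

pH = 8.32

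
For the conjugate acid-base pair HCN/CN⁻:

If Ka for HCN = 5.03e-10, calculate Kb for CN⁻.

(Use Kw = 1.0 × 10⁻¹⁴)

For a conjugate pair Ka × Kb = Kw, so Kb = Kw/Ka = 1.0 × 10⁻¹⁴ / 5.03e-10 = 1.99e-05.

K_b = 1.99e-05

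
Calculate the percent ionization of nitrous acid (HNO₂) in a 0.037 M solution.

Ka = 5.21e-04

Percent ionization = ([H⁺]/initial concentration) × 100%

Using Ka equilibrium: x² + Ka×x - Ka×C = 0. Solving: [H⁺] = 4.1378e-03. Percent = (4.1378e-03/0.037) × 100

Percent ionization = 11.2%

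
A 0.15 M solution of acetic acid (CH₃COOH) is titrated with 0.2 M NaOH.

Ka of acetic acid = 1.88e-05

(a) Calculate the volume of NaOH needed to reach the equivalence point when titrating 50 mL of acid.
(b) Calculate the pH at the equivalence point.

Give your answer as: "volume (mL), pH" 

moles acid = 0.15 × 50/1000 = 0.0075 mol; V_base = moles/0.2 × 1000 = 37.5 mL. At equivalence only the conjugate base is present: [A⁻] = 0.0075/0.087 = 8.5714e-02 M. Kb = Kw/Ka = 5.32e-10; [OH⁻] = √(Kb × [A⁻]) = 6.7522e-06; pOH = 5.17; pH = 14 - pOH = 8.83.

V = 37.5 mL, pH = 8.83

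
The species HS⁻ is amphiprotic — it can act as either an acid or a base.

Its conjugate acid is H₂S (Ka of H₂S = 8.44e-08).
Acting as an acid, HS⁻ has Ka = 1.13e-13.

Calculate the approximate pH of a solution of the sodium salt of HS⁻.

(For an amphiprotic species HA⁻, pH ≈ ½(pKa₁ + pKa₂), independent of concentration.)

pKa₁ = -log(8.44e-08) = 7.07; pKa₂ = -log(1.13e-13) = 12.95. For an amphiprotic species, pH ≈ ½(pKa₁ + pKa₂) = ½(7.07 + 12.95) = 10.01.

pH = 10.01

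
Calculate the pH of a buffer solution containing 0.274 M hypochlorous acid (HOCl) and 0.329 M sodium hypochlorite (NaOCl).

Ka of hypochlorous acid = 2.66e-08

pKa = -log(2.66e-08) = 7.58. pH = pKa + log([A⁻]/[HA]) = 7.58 + log(0.329/0.274)

pH = 7.65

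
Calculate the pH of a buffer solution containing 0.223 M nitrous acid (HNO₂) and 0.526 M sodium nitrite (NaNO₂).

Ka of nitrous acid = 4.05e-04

pKa = -log(4.05e-04) = 3.39. pH = pKa + log([A⁻]/[HA]) = 3.39 + log(0.526/0.223)

pH = 3.77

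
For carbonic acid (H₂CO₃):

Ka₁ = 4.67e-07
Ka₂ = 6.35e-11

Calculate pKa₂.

pKa₂ = -log(Ka₂) = -log(6.35e-11) = 10.20.

pK_{a2} = 10.20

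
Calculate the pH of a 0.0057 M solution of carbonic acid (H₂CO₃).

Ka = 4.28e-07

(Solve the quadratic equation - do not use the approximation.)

x² + Ka×x - Ka×C = 0. Using quadratic formula: [H⁺] = 4.9179e-05

pH = 4.31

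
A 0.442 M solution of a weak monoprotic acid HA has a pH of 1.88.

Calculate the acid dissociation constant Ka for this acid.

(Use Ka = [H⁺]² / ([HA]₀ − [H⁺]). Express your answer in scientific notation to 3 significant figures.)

[H⁺] = 10^(−pH) = 10^(−1.88) = 1.318e-02 M. For HA ⇌ H⁺ + A⁻, Ka = [H⁺][A⁻]/[HA] = [H⁺]² / ([HA]₀ − [H⁺]) = (1.318e-02)² / (0.442 − 1.318e-02) = 4.05e-04.

K_a = 4.05e-04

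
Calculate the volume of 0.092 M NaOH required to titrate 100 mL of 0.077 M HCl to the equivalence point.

At equivalence: moles acid = moles base. moles HCl = 0.077 × 100/1000 = 0.0077 mol. V_base = moles / 0.092 × 1000 = 83.7 mL.

V_{base} = 83.7 mL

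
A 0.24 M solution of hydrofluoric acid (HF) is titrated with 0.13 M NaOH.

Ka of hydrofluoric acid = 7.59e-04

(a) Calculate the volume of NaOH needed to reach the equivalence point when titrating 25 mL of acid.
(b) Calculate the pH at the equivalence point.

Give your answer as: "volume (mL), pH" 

moles acid = 0.24 × 25/1000 = 0.006 mol; V_base = moles/0.13 × 1000 = 46.2 mL. At equivalence only the conjugate base is present: [A⁻] = 0.006/0.071 = 8.4324e-02 M. Kb = Kw/Ka = 1.32e-11; [OH⁻] = √(Kb × [A⁻]) = 1.0540e-06; pOH = 5.98; pH = 14 - pOH = 8.02.

V = 46.2 mL, pH = 8.02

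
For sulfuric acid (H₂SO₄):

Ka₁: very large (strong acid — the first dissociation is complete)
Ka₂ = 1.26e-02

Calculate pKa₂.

pKa₂ = -log(Ka₂) = -log(1.26e-02) = 1.90.

pK_{a2} = 1.90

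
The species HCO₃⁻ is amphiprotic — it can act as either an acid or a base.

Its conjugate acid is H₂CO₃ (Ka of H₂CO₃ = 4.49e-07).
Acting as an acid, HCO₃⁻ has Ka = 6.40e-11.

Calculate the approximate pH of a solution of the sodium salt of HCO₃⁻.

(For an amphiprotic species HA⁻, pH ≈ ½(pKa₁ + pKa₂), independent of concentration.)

pKa₁ = -log(4.49e-07) = 6.35; pKa₂ = -log(6.40e-11) = 10.19. For an amphiprotic species, pH ≈ ½(pKa₁ + pKa₂) = ½(6.35 + 10.19) = 8.27.

pH = 8.27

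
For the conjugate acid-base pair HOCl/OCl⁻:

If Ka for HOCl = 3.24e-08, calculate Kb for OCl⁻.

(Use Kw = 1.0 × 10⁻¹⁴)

For a conjugate pair Ka × Kb = Kw, so Kb = Kw/Ka = 1.0 × 10⁻¹⁴ / 3.24e-08 = 3.09e-07.

K_b = 3.09e-07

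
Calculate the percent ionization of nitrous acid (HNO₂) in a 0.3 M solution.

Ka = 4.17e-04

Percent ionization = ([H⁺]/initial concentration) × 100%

Using Ka equilibrium: x² + Ka×x - Ka×C = 0. Solving: [H⁺] = 1.0978e-02. Percent = (1.0978e-02/0.3) × 100

Percent ionization = 3.66%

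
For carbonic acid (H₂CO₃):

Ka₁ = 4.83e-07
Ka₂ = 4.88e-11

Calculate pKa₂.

pKa₂ = -log(Ka₂) = -log(4.88e-11) = 10.31.

pK_{a2} = 10.31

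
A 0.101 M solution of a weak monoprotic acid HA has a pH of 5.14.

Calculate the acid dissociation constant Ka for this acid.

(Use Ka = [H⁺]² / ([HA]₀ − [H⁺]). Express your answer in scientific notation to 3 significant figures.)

[H⁺] = 10^(−pH) = 10^(−5.14) = 7.244e-06 M. For HA ⇌ H⁺ + A⁻, Ka = [H⁺][A⁻]/[HA] = [H⁺]² / ([HA]₀ − [H⁺]) = (7.244e-06)² / (0.101 − 7.244e-06) = 5.20e-10.

K_a = 5.20e-10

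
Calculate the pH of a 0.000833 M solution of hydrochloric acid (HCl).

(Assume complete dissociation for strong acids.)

[H⁺] = 0.000833 M for strong acid. pH = -log[H⁺] = -log(0.000833)

pH = 3.08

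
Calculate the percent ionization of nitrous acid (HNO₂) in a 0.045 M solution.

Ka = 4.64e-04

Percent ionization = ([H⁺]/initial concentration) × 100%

Using Ka equilibrium: x² + Ka×x - Ka×C = 0. Solving: [H⁺] = 4.3433e-03. Percent = (4.3433e-03/0.045) × 100

Percent ionization = 9.65%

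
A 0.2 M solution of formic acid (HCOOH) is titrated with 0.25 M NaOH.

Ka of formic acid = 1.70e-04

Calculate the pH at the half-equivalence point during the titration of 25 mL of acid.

At half-equivalence [HA] = [A⁻], so Henderson-Hasselbalch gives pH = pKa = -log(1.70e-04) = 3.77.

pH = pKa = 3.77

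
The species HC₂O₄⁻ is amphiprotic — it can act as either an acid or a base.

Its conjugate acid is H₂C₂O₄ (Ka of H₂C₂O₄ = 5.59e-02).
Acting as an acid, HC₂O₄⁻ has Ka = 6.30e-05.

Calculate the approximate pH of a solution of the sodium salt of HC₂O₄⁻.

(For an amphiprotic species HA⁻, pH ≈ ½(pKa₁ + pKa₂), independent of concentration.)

pKa₁ = -log(5.59e-02) = 1.25; pKa₂ = -log(6.30e-05) = 4.20. For an amphiprotic species, pH ≈ ½(pKa₁ + pKa₂) = ½(1.25 + 4.20) = 2.73.

pH = 2.73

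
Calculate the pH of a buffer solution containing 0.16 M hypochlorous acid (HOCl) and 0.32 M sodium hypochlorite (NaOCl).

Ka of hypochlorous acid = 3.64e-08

pKa = -log(3.64e-08) = 7.44. pH = pKa + log([A⁻]/[HA]) = 7.44 + log(0.32/0.16)

pH = 7.74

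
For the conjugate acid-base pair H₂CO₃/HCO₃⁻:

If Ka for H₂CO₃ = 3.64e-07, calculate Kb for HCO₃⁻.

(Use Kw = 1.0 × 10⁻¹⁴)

For a conjugate pair Ka × Kb = Kw, so Kb = Kw/Ka = 1.0 × 10⁻¹⁴ / 3.64e-07 = 2.75e-08.

K_b = 2.75e-08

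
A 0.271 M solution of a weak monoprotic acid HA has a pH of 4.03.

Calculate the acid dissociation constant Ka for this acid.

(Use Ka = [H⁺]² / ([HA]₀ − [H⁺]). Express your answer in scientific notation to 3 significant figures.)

[H⁺] = 10^(−pH) = 10^(−4.03) = 9.333e-05 M. For HA ⇌ H⁺ + A⁻, Ka = [H⁺][A⁻]/[HA] = [H⁺]² / ([HA]₀ − [H⁺]) = (9.333e-05)² / (0.271 − 9.333e-05) = 3.21e-08.

K_a = 3.21e-08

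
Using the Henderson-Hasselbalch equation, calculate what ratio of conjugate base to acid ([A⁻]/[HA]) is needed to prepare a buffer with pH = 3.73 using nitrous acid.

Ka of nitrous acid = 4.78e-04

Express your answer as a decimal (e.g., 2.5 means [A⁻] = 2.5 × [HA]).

pKa = -log(4.78e-04) = 3.3206. pH = pKa + log([A⁻]/[HA]), so log([A⁻]/[HA]) = pH − pKa = 3.73 − 3.3206 = 0.4094. [A⁻]/[HA] = 10^(0.4094) = 2.57

[A⁻]/[HA] = 2.57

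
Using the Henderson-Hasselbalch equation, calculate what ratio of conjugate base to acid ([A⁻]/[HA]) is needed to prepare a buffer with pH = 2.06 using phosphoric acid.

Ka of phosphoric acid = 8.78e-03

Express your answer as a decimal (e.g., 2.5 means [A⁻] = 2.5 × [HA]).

pKa = -log(8.78e-03) = 2.0565. pH = pKa + log([A⁻]/[HA]), so log([A⁻]/[HA]) = pH − pKa = 2.06 − 2.0565 = 0.0035. [A⁻]/[HA] = 10^(0.0035) = 1.01

[A⁻]/[HA] = 1.01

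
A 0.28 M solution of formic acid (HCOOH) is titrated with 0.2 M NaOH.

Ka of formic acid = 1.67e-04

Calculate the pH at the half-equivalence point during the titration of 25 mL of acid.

At half-equivalence [HA] = [A⁻], so Henderson-Hasselbalch gives pH = pKa = -log(1.67e-04) = 3.78.

pH = pKa = 3.78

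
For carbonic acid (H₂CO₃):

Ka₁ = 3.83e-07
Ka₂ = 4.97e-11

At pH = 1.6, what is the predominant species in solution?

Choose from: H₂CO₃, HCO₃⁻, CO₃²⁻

pKa₁ = 6.42, pKa₂ = 10.30. For a polyprotic acid the predominant species crosses at each pKa: below pKa_n the protonated form dominates, above it the deprotonated form does. At pH = 1.6, the predominant species is H₂CO₃.

H₂CO₃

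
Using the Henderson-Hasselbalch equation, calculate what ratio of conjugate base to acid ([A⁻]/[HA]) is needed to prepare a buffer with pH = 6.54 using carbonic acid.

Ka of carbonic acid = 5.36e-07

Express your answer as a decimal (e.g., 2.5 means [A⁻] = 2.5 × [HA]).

pKa = -log(5.36e-07) = 6.2708. pH = pKa + log([A⁻]/[HA]), so log([A⁻]/[HA]) = pH − pKa = 6.54 − 6.2708 = 0.2692. [A⁻]/[HA] = 10^(0.2692) = 1.86

[A⁻]/[HA] = 1.86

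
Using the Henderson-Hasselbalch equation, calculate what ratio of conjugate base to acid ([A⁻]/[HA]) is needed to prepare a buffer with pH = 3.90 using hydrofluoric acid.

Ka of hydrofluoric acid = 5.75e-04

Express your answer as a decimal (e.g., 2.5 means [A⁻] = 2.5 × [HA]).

pKa = -log(5.75e-04) = 3.2403. pH = pKa + log([A⁻]/[HA]), so log([A⁻]/[HA]) = pH − pKa = 3.90 − 3.2403 = 0.6597. [A⁻]/[HA] = 10^(0.6597) = 4.57

[A⁻]/[HA] = 4.57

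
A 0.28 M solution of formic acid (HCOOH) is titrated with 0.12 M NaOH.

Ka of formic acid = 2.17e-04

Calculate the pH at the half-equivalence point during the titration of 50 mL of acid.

At half-equivalence [HA] = [A⁻], so Henderson-Hasselbalch gives pH = pKa = -log(2.17e-04) = 3.66.

pH = pKa = 3.66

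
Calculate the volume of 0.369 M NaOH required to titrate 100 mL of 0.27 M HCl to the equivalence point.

At equivalence: moles acid = moles base. moles HCl = 0.27 × 100/1000 = 0.027 mol. V_base = moles / 0.369 × 1000 = 73.2 mL.

V_{base} = 73.2 mL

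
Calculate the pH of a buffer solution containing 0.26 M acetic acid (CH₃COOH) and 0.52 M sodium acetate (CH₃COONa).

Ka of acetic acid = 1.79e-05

pKa = -log(1.79e-05) = 4.75. pH = pKa + log([A⁻]/[HA]) = 4.75 + log(0.52/0.26)

pH = 5.05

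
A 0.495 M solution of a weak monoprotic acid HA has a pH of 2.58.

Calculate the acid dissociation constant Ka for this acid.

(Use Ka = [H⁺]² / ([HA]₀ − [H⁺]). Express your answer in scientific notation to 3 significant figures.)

[H⁺] = 10^(−pH) = 10^(−2.58) = 2.630e-03 M. For HA ⇌ H⁺ + A⁻, Ka = [H⁺][A⁻]/[HA] = [H⁺]² / ([HA]₀ − [H⁺]) = (2.630e-03)² / (0.495 − 2.630e-03) = 1.41e-05.

K_a = 1.41e-05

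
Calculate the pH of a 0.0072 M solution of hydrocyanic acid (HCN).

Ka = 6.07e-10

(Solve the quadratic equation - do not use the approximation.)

x² + Ka×x - Ka×C = 0. Using quadratic formula: [H⁺] = 2.0902e-06

pH = 5.68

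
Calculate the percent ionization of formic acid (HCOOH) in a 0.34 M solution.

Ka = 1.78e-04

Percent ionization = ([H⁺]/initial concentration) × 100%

Using Ka equilibrium: x² + Ka×x - Ka×C = 0. Solving: [H⁺] = 7.6910e-03. Percent = (7.6910e-03/0.34) × 100

Percent ionization = 2.26%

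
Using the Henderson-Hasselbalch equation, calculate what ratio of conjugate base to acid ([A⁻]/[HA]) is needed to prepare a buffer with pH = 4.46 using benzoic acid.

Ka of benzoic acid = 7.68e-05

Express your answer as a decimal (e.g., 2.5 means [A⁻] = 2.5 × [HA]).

pKa = -log(7.68e-05) = 4.1146. pH = pKa + log([A⁻]/[HA]), so log([A⁻]/[HA]) = pH − pKa = 4.46 − 4.1146 = 0.3454. [A⁻]/[HA] = 10^(0.3454) = 2.21

[A⁻]/[HA] = 2.21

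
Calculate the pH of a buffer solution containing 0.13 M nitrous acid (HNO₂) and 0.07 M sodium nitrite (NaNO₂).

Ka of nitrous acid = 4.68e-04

pKa = -log(4.68e-04) = 3.33. pH = pKa + log([A⁻]/[HA]) = 3.33 + log(0.07/0.13)

pH = 3.06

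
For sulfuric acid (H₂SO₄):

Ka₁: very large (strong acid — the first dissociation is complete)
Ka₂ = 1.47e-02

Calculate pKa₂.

pKa₂ = -log(Ka₂) = -log(1.47e-02) = 1.83.

pK_{a2} = 1.83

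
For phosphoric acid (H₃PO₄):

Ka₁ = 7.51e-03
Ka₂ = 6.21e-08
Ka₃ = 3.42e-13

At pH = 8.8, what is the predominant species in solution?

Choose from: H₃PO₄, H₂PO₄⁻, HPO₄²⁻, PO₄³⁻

pKa₁ = 2.12, pKa₂ = 7.21, pKa₃ = 12.47. For a polyprotic acid the predominant species crosses at each pKa: below pKa_n the protonated form dominates, above it the deprotonated form does. At pH = 8.8, the predominant species is HPO₄²⁻.

HPO₄²⁻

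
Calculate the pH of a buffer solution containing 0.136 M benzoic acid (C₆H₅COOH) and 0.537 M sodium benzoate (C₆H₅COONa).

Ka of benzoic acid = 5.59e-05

pKa = -log(5.59e-05) = 4.25. pH = pKa + log([A⁻]/[HA]) = 4.25 + log(0.537/0.136)

pH = 4.85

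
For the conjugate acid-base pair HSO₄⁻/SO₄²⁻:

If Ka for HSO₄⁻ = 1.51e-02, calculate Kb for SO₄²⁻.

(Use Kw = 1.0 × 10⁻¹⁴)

For a conjugate pair Ka × Kb = Kw, so Kb = Kw/Ka = 1.0 × 10⁻¹⁴ / 1.51e-02 = 6.62e-13.

K_b = 6.62e-13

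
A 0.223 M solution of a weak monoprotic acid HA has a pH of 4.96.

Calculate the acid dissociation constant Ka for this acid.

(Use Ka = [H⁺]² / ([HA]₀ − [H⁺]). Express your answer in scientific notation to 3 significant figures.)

[H⁺] = 10^(−pH) = 10^(−4.96) = 1.096e-05 M. For HA ⇌ H⁺ + A⁻, Ka = [H⁺][A⁻]/[HA] = [H⁺]² / ([HA]₀ − [H⁺]) = (1.096e-05)² / (0.223 − 1.096e-05) = 5.39e-10.

K_a = 5.39e-10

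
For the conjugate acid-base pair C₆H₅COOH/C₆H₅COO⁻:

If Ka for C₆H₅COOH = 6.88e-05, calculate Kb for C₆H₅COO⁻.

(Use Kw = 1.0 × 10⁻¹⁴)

For a conjugate pair Ka × Kb = Kw, so Kb = Kw/Ka = 1.0 × 10⁻¹⁴ / 6.88e-05 = 1.45e-10.

K_b = 1.45e-10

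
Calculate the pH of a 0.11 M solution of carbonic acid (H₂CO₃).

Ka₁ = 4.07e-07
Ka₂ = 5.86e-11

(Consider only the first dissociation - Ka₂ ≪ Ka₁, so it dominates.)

First dissociation dominates. From Ka₁ = [H⁺][HA⁻]/[H₂A], x² + Ka₁·x − Ka₁·C = 0 with C = 0.11 M and Ka₁ = 4.07e-07. Solving: [H⁺] = (−Ka₁ + √(Ka₁² + 4·Ka₁·C)) / 2 = 2.1139e-04 M. pH = -log(2.1139e-04) = 3.67.

pH = 3.67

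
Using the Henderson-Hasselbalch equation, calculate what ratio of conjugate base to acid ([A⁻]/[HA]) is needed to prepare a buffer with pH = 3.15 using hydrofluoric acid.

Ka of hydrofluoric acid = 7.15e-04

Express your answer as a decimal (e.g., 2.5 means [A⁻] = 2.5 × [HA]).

pKa = -log(7.15e-04) = 3.1457. pH = pKa + log([A⁻]/[HA]), so log([A⁻]/[HA]) = pH − pKa = 3.15 − 3.1457 = 0.0043. [A⁻]/[HA] = 10^(0.0043) = 1.01

[A⁻]/[HA] = 1.01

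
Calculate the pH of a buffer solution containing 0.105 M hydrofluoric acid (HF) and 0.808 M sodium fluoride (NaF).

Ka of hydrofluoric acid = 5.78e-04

pKa = -log(5.78e-04) = 3.24. pH = pKa + log([A⁻]/[HA]) = 3.24 + log(0.808/0.105)

pH = 4.12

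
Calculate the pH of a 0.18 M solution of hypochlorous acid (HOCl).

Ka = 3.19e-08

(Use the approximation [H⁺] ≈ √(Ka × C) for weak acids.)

[H⁺] = √(Ka × C) = √(3.19e-08 × 0.18) = 7.5776e-05. pH = -log(7.5776e-05)

pH = 4.12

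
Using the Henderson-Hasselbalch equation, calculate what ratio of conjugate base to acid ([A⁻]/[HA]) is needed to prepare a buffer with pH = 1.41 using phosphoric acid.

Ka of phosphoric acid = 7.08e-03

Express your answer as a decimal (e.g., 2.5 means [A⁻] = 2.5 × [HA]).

pKa = -log(7.08e-03) = 2.1500. pH = pKa + log([A⁻]/[HA]), so log([A⁻]/[HA]) = pH − pKa = 1.41 − 2.1500 = -0.7400. [A⁻]/[HA] = 10^(-0.7400) = 0.182

[A⁻]/[HA] = 0.182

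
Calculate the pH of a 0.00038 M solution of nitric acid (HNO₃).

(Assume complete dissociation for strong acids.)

[H⁺] = 0.00038 M for strong acid. pH = -log[H⁺] = -log(0.00038)

pH = 3.42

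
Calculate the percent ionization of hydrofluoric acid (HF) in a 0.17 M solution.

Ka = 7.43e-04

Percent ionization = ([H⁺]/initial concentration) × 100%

Using Ka equilibrium: x² + Ka×x - Ka×C = 0. Solving: [H⁺] = 1.0873e-02. Percent = (1.0873e-02/0.17) × 100

Percent ionization = 6.4%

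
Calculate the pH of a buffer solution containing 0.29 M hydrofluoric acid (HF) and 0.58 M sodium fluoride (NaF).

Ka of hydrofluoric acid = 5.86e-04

pKa = -log(5.86e-04) = 3.23. pH = pKa + log([A⁻]/[HA]) = 3.23 + log(0.58/0.29)

pH = 3.53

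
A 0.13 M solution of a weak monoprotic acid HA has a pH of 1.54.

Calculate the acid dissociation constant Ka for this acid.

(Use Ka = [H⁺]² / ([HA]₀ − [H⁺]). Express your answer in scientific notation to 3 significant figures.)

[H⁺] = 10^(−pH) = 10^(−1.54) = 2.884e-02 M. For HA ⇌ H⁺ + A⁻, Ka = [H⁺][A⁻]/[HA] = [H⁺]² / ([HA]₀ − [H⁺]) = (2.884e-02)² / (0.13 − 2.884e-02) = 8.22e-03.

K_a = 8.22e-03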